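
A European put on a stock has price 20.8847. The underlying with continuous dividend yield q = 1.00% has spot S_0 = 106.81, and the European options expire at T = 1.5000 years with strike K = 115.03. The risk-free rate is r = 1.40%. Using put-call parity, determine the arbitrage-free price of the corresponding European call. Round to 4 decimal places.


Put-call parity: C - P = S_0 * exp(-qT) - K * exp(-rT).
S_0 * exp(-qT) = 106.8100 * 0.98511194 = 105.21980627
K * exp(-rT) = 115.0300 * 0.97921896 = 112.63955749
C = P + S*exp(-qT) - K*exp(-rT)
C = 20.8847 + 105.21980627 - 112.63955749 = 13.4649

Answer: Call price = 13.4649


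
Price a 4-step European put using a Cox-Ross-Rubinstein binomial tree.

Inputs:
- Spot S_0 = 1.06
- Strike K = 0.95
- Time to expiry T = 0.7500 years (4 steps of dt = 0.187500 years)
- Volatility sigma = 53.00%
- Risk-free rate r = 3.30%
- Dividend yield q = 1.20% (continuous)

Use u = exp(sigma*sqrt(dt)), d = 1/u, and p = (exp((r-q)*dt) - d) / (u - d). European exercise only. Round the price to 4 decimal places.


dt = T/N = 0.187500
u = exp(sigma*sqrt(dt)) = 1.257967; d = 1/u = 0.794934
p = (exp((r-q)*dt) - d) / (u - d) = 0.451397
Discount per step: exp(-r*dt) = 0.993832
Stock lattice S(k, i) with i counting down-moves:
  k=0: S(0,0) = 1.0600
  k=1: S(1,0) = 1.3334; S(1,1) = 0.8426
  k=2: S(2,0) = 1.6774; S(2,1) = 1.0600; S(2,2) = 0.6698
  k=3: S(3,0) = 2.1102; S(3,1) = 1.3334; S(3,2) = 0.8426; S(3,3) = 0.5325
  k=4: S(4,0) = 2.6545; S(4,1) = 1.6774; S(4,2) = 1.0600; S(4,3) = 0.6698; S(4,4) = 0.4233
Terminal payoffs V(N, i) = max(K - S_T, 0):
  V(4,0) = 0.000000; V(4,1) = 0.000000; V(4,2) = 0.000000; V(4,3) = 0.280165; V(4,4) = 0.526719
Backward induction: V(k, i) = exp(-r*dt) * [p * V(k+1, i) + (1-p) * V(k+1, i+1)].
  V(3,0) = exp(-r*dt) * [p*0.000000 + (1-p)*0.000000] = 0.000000
  V(3,1) = exp(-r*dt) * [p*0.000000 + (1-p)*0.000000] = 0.000000
  V(3,2) = exp(-r*dt) * [p*0.000000 + (1-p)*0.280165] = 0.152752
  V(3,3) = exp(-r*dt) * [p*0.280165 + (1-p)*0.526719] = 0.412863
  V(2,0) = exp(-r*dt) * [p*0.000000 + (1-p)*0.000000] = 0.000000
  V(2,1) = exp(-r*dt) * [p*0.000000 + (1-p)*0.152752] = 0.083283
  V(2,2) = exp(-r*dt) * [p*0.152752 + (1-p)*0.412863] = 0.293627
  V(1,0) = exp(-r*dt) * [p*0.000000 + (1-p)*0.083283] = 0.045408
  V(1,1) = exp(-r*dt) * [p*0.083283 + (1-p)*0.293627] = 0.197453
  V(0,0) = exp(-r*dt) * [p*0.045408 + (1-p)*0.197453] = 0.128026

Answer: Price = V(0,0) = 0.1280


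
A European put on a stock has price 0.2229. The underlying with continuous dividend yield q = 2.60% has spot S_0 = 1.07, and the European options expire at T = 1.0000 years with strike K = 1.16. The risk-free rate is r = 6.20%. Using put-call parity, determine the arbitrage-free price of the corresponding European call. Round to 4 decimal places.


Put-call parity: C - P = S_0 * exp(-qT) - K * exp(-rT).
S_0 * exp(-qT) = 1.0700 * 0.97433509 = 1.04253855
K * exp(-rT) = 1.1600 * 0.93988289 = 1.09026415
C = P + S*exp(-qT) - K*exp(-rT)
C = 0.2229 + 1.04253855 - 1.09026415 = 0.1752

Answer: Call price = 0.1752


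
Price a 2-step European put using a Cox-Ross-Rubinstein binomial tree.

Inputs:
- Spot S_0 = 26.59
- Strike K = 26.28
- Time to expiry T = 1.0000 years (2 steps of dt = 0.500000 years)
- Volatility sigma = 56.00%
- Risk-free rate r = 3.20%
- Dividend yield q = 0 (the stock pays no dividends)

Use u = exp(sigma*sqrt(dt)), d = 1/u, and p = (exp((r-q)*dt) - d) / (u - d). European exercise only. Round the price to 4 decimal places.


Answer: Price = V(0,0) = 4.6043

Derivation:
dt = T/N = 0.500000
u = exp(sigma*sqrt(dt)) = 1.485839; d = 1/u = 0.673020
p = (exp((r-q)*dt) - d) / (u - d) = 0.422122
Discount per step: exp(-r*dt) = 0.984127
Stock lattice S(k, i) with i counting down-moves:
  k=0: S(0,0) = 26.5900
  k=1: S(1,0) = 39.5085; S(1,1) = 17.8956
  k=2: S(2,0) = 58.7032; S(2,1) = 26.5900; S(2,2) = 12.0441
Terminal payoffs V(N, i) = max(K - S_T, 0):
  V(2,0) = 0.000000; V(2,1) = 0.000000; V(2,2) = 14.235892
Backward induction: V(k, i) = exp(-r*dt) * [p * V(k+1, i) + (1-p) * V(k+1, i+1)].
  V(1,0) = exp(-r*dt) * [p*0.000000 + (1-p)*0.000000] = 0.000000
  V(1,1) = exp(-r*dt) * [p*0.000000 + (1-p)*14.235892] = 8.096037
  V(0,0) = exp(-r*dt) * [p*0.000000 + (1-p)*8.096037] = 4.604265


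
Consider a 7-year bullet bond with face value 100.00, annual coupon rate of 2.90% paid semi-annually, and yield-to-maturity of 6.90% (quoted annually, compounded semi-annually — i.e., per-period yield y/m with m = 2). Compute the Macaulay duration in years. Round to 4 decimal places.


Coupon per period c = face * coupon_rate / m = 1.450000
Periods per year m = 2; per-period yield y/m = 0.034500
Number of cashflows N = 14
Cashflows (t years, CF_t, discount factor 1/(1+y/m)^(m*t), PV):
  t = 0.5000: CF_t = 1.450000, DF = 0.966651, PV = 1.401643
  t = 1.0000: CF_t = 1.450000, DF = 0.934413, PV = 1.354899
  t = 1.5000: CF_t = 1.450000, DF = 0.903251, PV = 1.309714
  t = 2.0000: CF_t = 1.450000, DF = 0.873128, PV = 1.266036
  t = 2.5000: CF_t = 1.450000, DF = 0.844010, PV = 1.223814
  t = 3.0000: CF_t = 1.450000, DF = 0.815863, PV = 1.183001
  t = 3.5000: CF_t = 1.450000, DF = 0.788654, PV = 1.143548
  t = 4.0000: CF_t = 1.450000, DF = 0.762353, PV = 1.105412
  t = 4.5000: CF_t = 1.450000, DF = 0.736929, PV = 1.068547
  t = 5.0000: CF_t = 1.450000, DF = 0.712353, PV = 1.032911
  t = 5.5000: CF_t = 1.450000, DF = 0.688596, PV = 0.998464
  t = 6.0000: CF_t = 1.450000, DF = 0.665632, PV = 0.965166
  t = 6.5000: CF_t = 1.450000, DF = 0.643433, PV = 0.932978
  t = 7.0000: CF_t = 101.450000, DF = 0.621975, PV = 63.099384
Price P = sum_t PV_t = 78.085519
Macaulay numerator sum_t t * PV_t:
  t * PV_t at t = 0.5000: 0.700822
  t * PV_t at t = 1.0000: 1.354899
  t * PV_t at t = 1.5000: 1.964571
  t * PV_t at t = 2.0000: 2.532072
  t * PV_t at t = 2.5000: 3.059536
  t * PV_t at t = 3.0000: 3.549002
  t * PV_t at t = 3.5000: 4.002419
  t * PV_t at t = 4.0000: 4.421647
  t * PV_t at t = 4.5000: 4.808461
  t * PV_t at t = 5.0000: 5.164557
  t * PV_t at t = 5.5000: 5.491554
  t * PV_t at t = 6.0000: 5.790997
  t * PV_t at t = 6.5000: 6.064359
  t * PV_t at t = 7.0000: 441.695690
Macaulay duration D = (sum_t t * PV_t) / P = 490.600585 / 78.085519 = 6.282863

Answer: Macaulay duration = 6.2829 years


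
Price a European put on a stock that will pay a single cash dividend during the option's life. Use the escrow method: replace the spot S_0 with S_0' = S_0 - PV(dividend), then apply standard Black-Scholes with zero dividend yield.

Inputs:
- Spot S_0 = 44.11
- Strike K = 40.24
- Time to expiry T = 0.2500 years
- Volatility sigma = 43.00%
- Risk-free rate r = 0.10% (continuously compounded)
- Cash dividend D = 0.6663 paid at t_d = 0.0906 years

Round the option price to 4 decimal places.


PV(D) = D * exp(-r * t_d) = 0.6663 * 0.99990940 = 0.66623964
S_0' = S_0 - PV(D) = 44.1100 - 0.66623964 = 43.44376036
d1 = (ln(S_0'/K) + (r + sigma^2/2)*T) / (sigma*sqrt(T)) = 0.46496842
d2 = d1 - sigma*sqrt(T) = 0.24996842
exp(-rT) = 0.99975003
N(-d1) = 0.32097704; N(-d2) = 0.40130588
P = K * exp(-rT) * N(-d2) - S_0' * N(-d1) = 40.2400 * 0.99975003 * 0.40130588 - 43.44376036 * 0.32097704 = 2.2001

Answer: Price = 2.2001


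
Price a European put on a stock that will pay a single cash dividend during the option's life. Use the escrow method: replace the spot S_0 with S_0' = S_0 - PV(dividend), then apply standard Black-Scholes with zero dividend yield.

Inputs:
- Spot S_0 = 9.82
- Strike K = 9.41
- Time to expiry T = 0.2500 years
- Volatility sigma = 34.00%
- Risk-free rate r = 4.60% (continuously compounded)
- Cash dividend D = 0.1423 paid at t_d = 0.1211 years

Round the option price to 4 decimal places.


PV(D) = D * exp(-r * t_d) = 0.1423 * 0.99444489 = 0.14150951
S_0' = S_0 - PV(D) = 9.8200 - 0.14150951 = 9.67849049
d1 = (ln(S_0'/K) + (r + sigma^2/2)*T) / (sigma*sqrt(T)) = 0.31813526
d2 = d1 - sigma*sqrt(T) = 0.14813526
exp(-rT) = 0.98856587
N(-d1) = 0.37519117; N(-d2) = 0.44111801
P = K * exp(-rT) * N(-d2) - S_0' * N(-d1) = 9.4100 * 0.98856587 * 0.44111801 - 9.67849049 * 0.37519117 = 0.4722

Answer: Price = 0.4722


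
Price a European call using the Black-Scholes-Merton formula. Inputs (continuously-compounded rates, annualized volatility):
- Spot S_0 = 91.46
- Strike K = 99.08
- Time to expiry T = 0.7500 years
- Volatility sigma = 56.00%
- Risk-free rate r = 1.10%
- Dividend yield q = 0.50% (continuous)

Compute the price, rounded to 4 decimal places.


Answer: Price = 14.7837

Derivation:
d1 = (ln(S/K) + (r - q + 0.5*sigma^2) * T) / (sigma * sqrt(T)) = 0.08675536
d2 = d1 - sigma * sqrt(T) = -0.39821887
exp(-rT) = 0.99178394; exp(-qT) = 0.99625702
C = S_0 * exp(-qT) * N(d1) - K * exp(-rT) * N(d2)
N(d1) = 0.53456701; N(d2) = 0.34523443
C = 91.4600 * 0.99625702 * 0.53456701 - 99.0800 * 0.99178394 * 0.34523443 = 14.7837


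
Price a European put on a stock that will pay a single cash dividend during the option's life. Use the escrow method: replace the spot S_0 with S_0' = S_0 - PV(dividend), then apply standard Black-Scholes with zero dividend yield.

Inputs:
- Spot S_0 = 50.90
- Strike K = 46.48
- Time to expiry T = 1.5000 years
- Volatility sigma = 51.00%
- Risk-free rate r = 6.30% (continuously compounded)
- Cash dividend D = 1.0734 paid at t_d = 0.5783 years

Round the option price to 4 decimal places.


PV(D) = D * exp(-r * t_d) = 1.0734 * 0.96422279 = 1.03499674
S_0' = S_0 - PV(D) = 50.9000 - 1.03499674 = 49.86500326
d1 = (ln(S_0'/K) + (r + sigma^2/2)*T) / (sigma*sqrt(T)) = 0.57614609
d2 = d1 - sigma*sqrt(T) = -0.04847379
exp(-rT) = 0.90982773
N(-d1) = 0.28225822; N(-d2) = 0.51933067
P = K * exp(-rT) * N(-d2) - S_0' * N(-d1) = 46.4800 * 0.90982773 * 0.51933067 - 49.86500326 * 0.28225822 = 7.8871

Answer: Price = 7.8871


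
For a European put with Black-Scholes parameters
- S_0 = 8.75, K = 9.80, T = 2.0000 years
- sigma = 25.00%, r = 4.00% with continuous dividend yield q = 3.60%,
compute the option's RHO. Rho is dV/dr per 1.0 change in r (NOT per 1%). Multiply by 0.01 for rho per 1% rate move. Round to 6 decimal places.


d1 = -0.1211378152; d2 = -0.4746912058
phi(d1) = 0.3960258792; exp(-qT) = 0.9305308958; exp(-rT) = 0.9231163464
N(-d2) = 0.6824964565
Rho = -K*T*exp(-rT)*N(-d2) = -9.8000 * 2.0000 * 0.9231163464 * 0.6824964565 = -12.348463

Answer: Rho = -12.348463


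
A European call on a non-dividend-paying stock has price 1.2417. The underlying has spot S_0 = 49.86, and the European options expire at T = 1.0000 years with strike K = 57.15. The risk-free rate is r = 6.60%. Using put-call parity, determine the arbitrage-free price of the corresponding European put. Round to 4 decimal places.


Answer: Put price = 4.8816

Derivation:
Put-call parity: C - P = S_0 * exp(-qT) - K * exp(-rT).
S_0 * exp(-qT) = 49.8600 * 1.00000000 = 49.86000000
K * exp(-rT) = 57.1500 * 0.93613086 = 53.49987889
P = C - S*exp(-qT) + K*exp(-rT)
P = 1.2417 - 49.86000000 + 53.49987889 = 4.8816


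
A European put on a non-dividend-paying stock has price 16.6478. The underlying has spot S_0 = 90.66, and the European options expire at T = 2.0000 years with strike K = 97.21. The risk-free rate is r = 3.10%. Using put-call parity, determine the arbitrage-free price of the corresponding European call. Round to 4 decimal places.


Answer: Call price = 15.9418

Derivation:
Put-call parity: C - P = S_0 * exp(-qT) - K * exp(-rT).
S_0 * exp(-qT) = 90.6600 * 1.00000000 = 90.66000000
K * exp(-rT) = 97.2100 * 0.93988289 = 91.36601542
C = P + S*exp(-qT) - K*exp(-rT)
C = 16.6478 + 90.66000000 - 91.36601542 = 15.9418


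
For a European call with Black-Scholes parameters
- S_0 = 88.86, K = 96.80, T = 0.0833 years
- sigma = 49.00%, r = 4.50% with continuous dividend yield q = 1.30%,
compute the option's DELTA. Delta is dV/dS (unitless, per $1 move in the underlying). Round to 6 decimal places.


d1 = -0.5156118718; d2 = -0.6570343947
phi(d1) = 0.3492852573; exp(-qT) = 0.9989176861; exp(-rT) = 0.9962585169
N(d1) = 0.3030627585
Delta = exp(-qT) * N(d1) = 0.9989176861 * 0.3030627585 = 0.302735

Answer: Delta = 0.302735


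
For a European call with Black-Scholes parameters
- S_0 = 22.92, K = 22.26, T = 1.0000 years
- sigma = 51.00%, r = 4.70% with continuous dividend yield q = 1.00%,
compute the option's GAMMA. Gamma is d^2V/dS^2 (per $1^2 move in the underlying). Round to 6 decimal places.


Answer: Gamma = 0.031378

Derivation:
d1 = 0.3848402863; d2 = -0.1251597137
phi(d1) = 0.3704675005; exp(-qT) = 0.9900498337; exp(-rT) = 0.9540873976
Gamma = exp(-qT) * phi(d1) / (S * sigma * sqrt(T)) = 0.9900498337 * 0.3704675005 / (22.9200 * 0.5100 * 1.0000000000) = 0.031378


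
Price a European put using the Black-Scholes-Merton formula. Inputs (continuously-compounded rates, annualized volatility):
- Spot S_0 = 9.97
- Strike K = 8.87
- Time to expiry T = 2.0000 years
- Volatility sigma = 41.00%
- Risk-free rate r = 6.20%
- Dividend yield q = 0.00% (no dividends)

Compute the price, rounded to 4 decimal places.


Answer: Price = 1.1307

Derivation:
d1 = (ln(S/K) + (r - q + 0.5*sigma^2) * T) / (sigma * sqrt(T)) = 0.70539211
d2 = d1 - sigma * sqrt(T) = 0.12556455
exp(-rT) = 0.88337984; exp(-qT) = 1.00000000
P = K * exp(-rT) * N(-d2) - S_0 * exp(-qT) * N(-d1)
N(-d1) = 0.24028313; N(-d2) = 0.45003831
P = 8.8700 * 0.88337984 * 0.45003831 - 9.9700 * 1.00000000 * 0.24028313 = 1.1307


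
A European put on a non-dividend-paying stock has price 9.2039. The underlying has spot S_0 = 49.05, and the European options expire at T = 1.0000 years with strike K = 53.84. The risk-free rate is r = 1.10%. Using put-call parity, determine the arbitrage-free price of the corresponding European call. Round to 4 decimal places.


Put-call parity: C - P = S_0 * exp(-qT) - K * exp(-rT).
S_0 * exp(-qT) = 49.0500 * 1.00000000 = 49.05000000
K * exp(-rT) = 53.8400 * 0.98906028 = 53.25100541
C = P + S*exp(-qT) - K*exp(-rT)
C = 9.2039 + 49.05000000 - 53.25100541 = 5.0029

Answer: Call price = 5.0029


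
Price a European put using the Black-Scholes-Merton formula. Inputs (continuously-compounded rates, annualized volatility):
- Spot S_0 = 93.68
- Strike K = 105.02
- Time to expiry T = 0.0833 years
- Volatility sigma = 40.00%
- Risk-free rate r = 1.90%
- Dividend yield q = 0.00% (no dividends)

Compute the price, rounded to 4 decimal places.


Answer: Price = 12.1704

Derivation:
d1 = (ln(S/K) + (r - q + 0.5*sigma^2) * T) / (sigma * sqrt(T)) = -0.91833853
d2 = d1 - sigma * sqrt(T) = -1.03378548
exp(-rT) = 0.99841855; exp(-qT) = 1.00000000
P = K * exp(-rT) * N(-d2) - S_0 * exp(-qT) * N(-d1)
N(-d1) = 0.82077917; N(-d2) = 0.84938177
P = 105.0200 * 0.99841855 * 0.84938177 - 93.6800 * 1.00000000 * 0.82077917 = 12.1704


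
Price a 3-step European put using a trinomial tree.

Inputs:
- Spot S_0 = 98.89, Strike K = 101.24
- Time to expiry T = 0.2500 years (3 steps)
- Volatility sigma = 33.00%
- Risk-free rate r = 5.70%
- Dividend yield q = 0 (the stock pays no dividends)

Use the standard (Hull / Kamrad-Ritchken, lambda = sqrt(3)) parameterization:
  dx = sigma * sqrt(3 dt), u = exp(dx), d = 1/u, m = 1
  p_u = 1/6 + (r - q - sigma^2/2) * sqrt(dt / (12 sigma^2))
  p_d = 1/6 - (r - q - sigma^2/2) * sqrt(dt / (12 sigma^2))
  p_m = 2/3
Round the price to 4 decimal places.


dt = T/N = 0.083333; dx = sigma*sqrt(3*dt) = 0.165000
u = exp(dx) = 1.179393; d = 1/u = 0.847894
p_u = 0.167311, p_m = 0.666667, p_d = 0.166023
Discount per step: exp(-r*dt) = 0.995261
Stock lattice S(k, j) with j the centered position index:
  k=0: S(0,+0) = 98.8900
  k=1: S(1,-1) = 83.8482; S(1,+0) = 98.8900; S(1,+1) = 116.6302
  k=2: S(2,-2) = 71.0944; S(2,-1) = 83.8482; S(2,+0) = 98.8900; S(2,+1) = 116.6302; S(2,+2) = 137.5528
  k=3: S(3,-3) = 60.2805; S(3,-2) = 71.0944; S(3,-1) = 83.8482; S(3,+0) = 98.8900; S(3,+1) = 116.6302; S(3,+2) = 137.5528; S(3,+3) = 162.2289
Terminal payoffs V(N, j) = max(K - S_T, 0):
  V(3,-3) = 40.959533; V(3,-2) = 30.145632; V(3,-1) = 17.391792; V(3,+0) = 2.350000; V(3,+1) = 0.000000; V(3,+2) = 0.000000; V(3,+3) = 0.000000
Backward induction: V(k, j) = exp(-r*dt) * [p_u * V(k+1, j+1) + p_m * V(k+1, j) + p_d * V(k+1, j-1)]
  V(2,-2) = exp(-r*dt) * [p_u*17.391792 + p_m*30.145632 + p_d*40.959533] = 29.665884
  V(2,-1) = exp(-r*dt) * [p_u*2.350000 + p_m*17.391792 + p_d*30.145632] = 16.912044
  V(2,+0) = exp(-r*dt) * [p_u*0.000000 + p_m*2.350000 + p_d*17.391792] = 4.432993
  V(2,+1) = exp(-r*dt) * [p_u*0.000000 + p_m*0.000000 + p_d*2.350000] = 0.388305
  V(2,+2) = exp(-r*dt) * [p_u*0.000000 + p_m*0.000000 + p_d*0.000000] = 0.000000
  V(1,-1) = exp(-r*dt) * [p_u*4.432993 + p_m*16.912044 + p_d*29.665884] = 16.861312
  V(1,+0) = exp(-r*dt) * [p_u*0.388305 + p_m*4.432993 + p_d*16.912044] = 5.800462
  V(1,+1) = exp(-r*dt) * [p_u*0.000000 + p_m*0.388305 + p_d*4.432993] = 0.990133
  V(0,+0) = exp(-r*dt) * [p_u*0.990133 + p_m*5.800462 + p_d*16.861312] = 6.799620

Answer: Price = V(0,0) = 6.7996


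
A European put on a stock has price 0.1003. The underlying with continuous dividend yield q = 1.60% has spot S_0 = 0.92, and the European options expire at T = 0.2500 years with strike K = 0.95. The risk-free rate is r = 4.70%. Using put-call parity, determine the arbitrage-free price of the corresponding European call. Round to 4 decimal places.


Put-call parity: C - P = S_0 * exp(-qT) - K * exp(-rT).
S_0 * exp(-qT) = 0.9200 * 0.99600799 = 0.91632735
K * exp(-rT) = 0.9500 * 0.98831876 = 0.93890282
C = P + S*exp(-qT) - K*exp(-rT)
C = 0.1003 + 0.91632735 - 0.93890282 = 0.0777

Answer: Call price = 0.0777


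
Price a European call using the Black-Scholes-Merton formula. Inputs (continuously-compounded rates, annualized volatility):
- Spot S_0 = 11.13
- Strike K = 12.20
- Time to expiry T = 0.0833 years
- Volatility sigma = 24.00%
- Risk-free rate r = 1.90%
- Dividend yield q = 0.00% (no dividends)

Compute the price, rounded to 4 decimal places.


Answer: Price = 0.0365

Derivation:
d1 = (ln(S/K) + (r - q + 0.5*sigma^2) * T) / (sigma * sqrt(T)) = -1.26768241
d2 = d1 - sigma * sqrt(T) = -1.33695059
exp(-rT) = 0.99841855; exp(-qT) = 1.00000000
C = S_0 * exp(-qT) * N(d1) - K * exp(-rT) * N(d2)
N(d1) = 0.10245569; N(d2) = 0.09061938
C = 11.1300 * 1.00000000 * 0.10245569 - 12.2000 * 0.99841855 * 0.09061938 = 0.0365


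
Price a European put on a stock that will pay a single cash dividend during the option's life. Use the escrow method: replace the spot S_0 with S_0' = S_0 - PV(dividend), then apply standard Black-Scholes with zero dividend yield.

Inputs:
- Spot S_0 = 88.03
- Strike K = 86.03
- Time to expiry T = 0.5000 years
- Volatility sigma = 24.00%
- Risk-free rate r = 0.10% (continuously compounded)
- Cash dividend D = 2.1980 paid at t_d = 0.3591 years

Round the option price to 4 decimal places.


Answer: Price = 5.8868

Derivation:
PV(D) = D * exp(-r * t_d) = 2.1980 * 0.99964096 = 2.19721084
S_0' = S_0 - PV(D) = 88.0300 - 2.19721084 = 85.83278916
d1 = (ln(S_0'/K) + (r + sigma^2/2)*T) / (sigma*sqrt(T)) = 0.07427579
d2 = d1 - sigma*sqrt(T) = -0.09542984
exp(-rT) = 0.99950012
N(-d1) = 0.47039547; N(-d2) = 0.53801329
P = K * exp(-rT) * N(-d2) - S_0' * N(-d1) = 86.0300 * 0.99950012 * 0.53801329 - 85.83278916 * 0.47039547 = 5.8868


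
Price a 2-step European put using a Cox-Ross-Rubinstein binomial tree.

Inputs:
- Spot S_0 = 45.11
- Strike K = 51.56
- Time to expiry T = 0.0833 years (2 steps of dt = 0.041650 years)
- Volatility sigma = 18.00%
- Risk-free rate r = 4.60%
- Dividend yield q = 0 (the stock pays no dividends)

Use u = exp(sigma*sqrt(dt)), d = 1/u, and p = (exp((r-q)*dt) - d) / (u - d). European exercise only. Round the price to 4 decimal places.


dt = T/N = 0.041650
u = exp(sigma*sqrt(dt)) = 1.037418; d = 1/u = 0.963932
p = (exp((r-q)*dt) - d) / (u - d) = 0.516914
Discount per step: exp(-r*dt) = 0.998086
Stock lattice S(k, i) with i counting down-moves:
  k=0: S(0,0) = 45.1100
  k=1: S(1,0) = 46.7979; S(1,1) = 43.4830
  k=2: S(2,0) = 48.5490; S(2,1) = 45.1100; S(2,2) = 41.9146
Terminal payoffs V(N, i) = max(K - S_T, 0):
  V(2,0) = 3.010983; V(2,1) = 6.450000; V(2,2) = 9.645411
Backward induction: V(k, i) = exp(-r*dt) * [p * V(k+1, i) + (1-p) * V(k+1, i+1)].
  V(1,0) = exp(-r*dt) * [p*3.010983 + (1-p)*6.450000] = 4.663382
  V(1,1) = exp(-r*dt) * [p*6.450000 + (1-p)*9.645411] = 7.978359
  V(0,0) = exp(-r*dt) * [p*4.663382 + (1-p)*7.978359] = 6.252810

Answer: Price = V(0,0) = 6.2528


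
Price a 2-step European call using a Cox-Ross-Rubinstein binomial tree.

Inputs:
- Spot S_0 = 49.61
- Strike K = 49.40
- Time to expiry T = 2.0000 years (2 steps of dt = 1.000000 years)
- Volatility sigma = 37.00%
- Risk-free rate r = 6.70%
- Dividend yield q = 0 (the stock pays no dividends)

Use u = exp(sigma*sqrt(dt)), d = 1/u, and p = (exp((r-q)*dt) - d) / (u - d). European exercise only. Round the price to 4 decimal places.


Answer: Price = V(0,0) = 12.0293

Derivation:
dt = T/N = 1.000000
u = exp(sigma*sqrt(dt)) = 1.447735; d = 1/u = 0.690734
p = (exp((r-q)*dt) - d) / (u - d) = 0.500081
Discount per step: exp(-r*dt) = 0.935195
Stock lattice S(k, i) with i counting down-moves:
  k=0: S(0,0) = 49.6100
  k=1: S(1,0) = 71.8221; S(1,1) = 34.2673
  k=2: S(2,0) = 103.9794; S(2,1) = 49.6100; S(2,2) = 23.6696
Terminal payoffs V(N, i) = max(S_T - K, 0):
  V(2,0) = 54.579361; V(2,1) = 0.210000; V(2,2) = 0.000000
Backward induction: V(k, i) = exp(-r*dt) * [p * V(k+1, i) + (1-p) * V(k+1, i+1)].
  V(1,0) = exp(-r*dt) * [p*54.579361 + (1-p)*0.210000] = 25.623471
  V(1,1) = exp(-r*dt) * [p*0.210000 + (1-p)*0.000000] = 0.098211
  V(0,0) = exp(-r*dt) * [p*25.623471 + (1-p)*0.098211] = 12.029321


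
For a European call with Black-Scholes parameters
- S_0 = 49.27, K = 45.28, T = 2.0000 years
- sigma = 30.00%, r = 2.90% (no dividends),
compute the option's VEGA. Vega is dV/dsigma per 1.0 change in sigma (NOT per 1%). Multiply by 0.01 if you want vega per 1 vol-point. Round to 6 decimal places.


d1 = 0.5478897691; d2 = 0.1236257004
phi(d1) = 0.3433413515; exp(-qT) = 1.0000000000; exp(-rT) = 0.9436499474
Vega = S * exp(-qT) * phi(d1) * sqrt(T) = 49.2700 * 1.0000000000 * 0.3433413515 * 1.4142135624 = 23.923442

Answer: Vega = 23.923442


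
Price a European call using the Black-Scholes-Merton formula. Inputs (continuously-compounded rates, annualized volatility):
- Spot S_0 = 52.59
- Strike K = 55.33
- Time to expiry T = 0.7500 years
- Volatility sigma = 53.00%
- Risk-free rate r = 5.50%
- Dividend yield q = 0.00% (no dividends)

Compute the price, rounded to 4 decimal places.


d1 = (ln(S/K) + (r - q + 0.5*sigma^2) * T) / (sigma * sqrt(T)) = 0.20871371
d2 = d1 - sigma * sqrt(T) = -0.25027975
exp(-rT) = 0.95958920; exp(-qT) = 1.00000000
C = S_0 * exp(-qT) * N(d1) - K * exp(-rT) * N(d2)
N(d1) = 0.58266413; N(d2) = 0.40118551
C = 52.5900 * 1.00000000 * 0.58266413 - 55.3300 * 0.95958920 * 0.40118551 = 9.3417

Answer: Price = 9.3417


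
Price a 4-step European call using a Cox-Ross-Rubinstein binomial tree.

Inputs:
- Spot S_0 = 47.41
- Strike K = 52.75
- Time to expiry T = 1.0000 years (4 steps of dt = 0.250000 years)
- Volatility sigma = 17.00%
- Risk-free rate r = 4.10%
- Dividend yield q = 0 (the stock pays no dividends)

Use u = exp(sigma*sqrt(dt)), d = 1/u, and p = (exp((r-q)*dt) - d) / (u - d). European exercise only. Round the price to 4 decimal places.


dt = T/N = 0.250000
u = exp(sigma*sqrt(dt)) = 1.088717; d = 1/u = 0.918512
p = (exp((r-q)*dt) - d) / (u - d) = 0.539294
Discount per step: exp(-r*dt) = 0.989802
Stock lattice S(k, i) with i counting down-moves:
  k=0: S(0,0) = 47.4100
  k=1: S(1,0) = 51.6161; S(1,1) = 43.5467
  k=2: S(2,0) = 56.1953; S(2,1) = 47.4100; S(2,2) = 39.9981
  k=3: S(3,0) = 61.1808; S(3,1) = 51.6161; S(3,2) = 43.5467; S(3,3) = 36.7388
  k=4: S(4,0) = 66.6086; S(4,1) = 56.1953; S(4,2) = 47.4100; S(4,3) = 39.9981; S(4,4) = 33.7450
Terminal payoffs V(N, i) = max(S_T - K, 0):
  V(4,0) = 13.858565; V(4,1) = 3.445303; V(4,2) = 0.000000; V(4,3) = 0.000000; V(4,4) = 0.000000
Backward induction: V(k, i) = exp(-r*dt) * [p * V(k+1, i) + (1-p) * V(k+1, i+1)].
  V(3,0) = exp(-r*dt) * [p*13.858565 + (1-p)*3.445303] = 8.968711
  V(3,1) = exp(-r*dt) * [p*3.445303 + (1-p)*0.000000] = 1.839084
  V(3,2) = exp(-r*dt) * [p*0.000000 + (1-p)*0.000000] = 0.000000
  V(3,3) = exp(-r*dt) * [p*0.000000 + (1-p)*0.000000] = 0.000000
  V(2,0) = exp(-r*dt) * [p*8.968711 + (1-p)*1.839084] = 5.626086
  V(2,1) = exp(-r*dt) * [p*1.839084 + (1-p)*0.000000] = 0.981693
  V(2,2) = exp(-r*dt) * [p*0.000000 + (1-p)*0.000000] = 0.000000
  V(1,0) = exp(-r*dt) * [p*5.626086 + (1-p)*0.981693] = 3.450833
  V(1,1) = exp(-r*dt) * [p*0.981693 + (1-p)*0.000000] = 0.524022
  V(0,0) = exp(-r*dt) * [p*3.450833 + (1-p)*0.524022] = 2.080994

Answer: Price = V(0,0) = 2.0810


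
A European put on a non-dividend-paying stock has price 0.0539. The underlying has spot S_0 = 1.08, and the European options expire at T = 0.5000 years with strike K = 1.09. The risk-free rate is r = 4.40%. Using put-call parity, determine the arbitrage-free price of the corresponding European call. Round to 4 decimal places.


Answer: Call price = 0.0676

Derivation:
Put-call parity: C - P = S_0 * exp(-qT) - K * exp(-rT).
S_0 * exp(-qT) = 1.0800 * 1.00000000 = 1.08000000
K * exp(-rT) = 1.0900 * 0.97824024 = 1.06628186
C = P + S*exp(-qT) - K*exp(-rT)
C = 0.0539 + 1.08000000 - 1.06628186 = 0.0676


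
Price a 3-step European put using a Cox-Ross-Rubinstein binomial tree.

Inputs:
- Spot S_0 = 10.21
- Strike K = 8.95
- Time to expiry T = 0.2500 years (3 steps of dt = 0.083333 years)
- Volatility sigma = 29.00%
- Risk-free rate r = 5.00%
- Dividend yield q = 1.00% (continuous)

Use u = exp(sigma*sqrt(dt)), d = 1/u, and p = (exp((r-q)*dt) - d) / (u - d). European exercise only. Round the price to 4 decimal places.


Answer: Price = V(0,0) = 0.1251

Derivation:
dt = T/N = 0.083333
u = exp(sigma*sqrt(dt)) = 1.087320; d = 1/u = 0.919693
p = (exp((r-q)*dt) - d) / (u - d) = 0.499002
Discount per step: exp(-r*dt) = 0.995842
Stock lattice S(k, i) with i counting down-moves:
  k=0: S(0,0) = 10.2100
  k=1: S(1,0) = 11.1015; S(1,1) = 9.3901
  k=2: S(2,0) = 12.0709; S(2,1) = 10.2100; S(2,2) = 8.6360
  k=3: S(3,0) = 13.1250; S(3,1) = 11.1015; S(3,2) = 9.3901; S(3,3) = 7.9424
Terminal payoffs V(N, i) = max(K - S_T, 0):
  V(3,0) = 0.000000; V(3,1) = 0.000000; V(3,2) = 0.000000; V(3,3) = 1.007562
Backward induction: V(k, i) = exp(-r*dt) * [p * V(k+1, i) + (1-p) * V(k+1, i+1)].
  V(2,0) = exp(-r*dt) * [p*0.000000 + (1-p)*0.000000] = 0.000000
  V(2,1) = exp(-r*dt) * [p*0.000000 + (1-p)*0.000000] = 0.000000
  V(2,2) = exp(-r*dt) * [p*0.000000 + (1-p)*1.007562] = 0.502688
  V(1,0) = exp(-r*dt) * [p*0.000000 + (1-p)*0.000000] = 0.000000
  V(1,1) = exp(-r*dt) * [p*0.000000 + (1-p)*0.502688] = 0.250799
  V(0,0) = exp(-r*dt) * [p*0.000000 + (1-p)*0.250799] = 0.125127


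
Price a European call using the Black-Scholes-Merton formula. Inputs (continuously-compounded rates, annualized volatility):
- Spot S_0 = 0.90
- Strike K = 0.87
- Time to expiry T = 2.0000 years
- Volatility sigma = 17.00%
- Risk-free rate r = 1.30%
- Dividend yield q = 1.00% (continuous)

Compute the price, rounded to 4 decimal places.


d1 = (ln(S/K) + (r - q + 0.5*sigma^2) * T) / (sigma * sqrt(T)) = 0.28617673
d2 = d1 - sigma * sqrt(T) = 0.04576042
exp(-rT) = 0.97433509; exp(-qT) = 0.98019867
C = S_0 * exp(-qT) * N(d1) - K * exp(-rT) * N(d2)
N(d1) = 0.61262862; N(d2) = 0.51824940
C = 0.9000 * 0.98019867 * 0.61262862 - 0.8700 * 0.97433509 * 0.51824940 = 0.1011

Answer: Price = 0.1011


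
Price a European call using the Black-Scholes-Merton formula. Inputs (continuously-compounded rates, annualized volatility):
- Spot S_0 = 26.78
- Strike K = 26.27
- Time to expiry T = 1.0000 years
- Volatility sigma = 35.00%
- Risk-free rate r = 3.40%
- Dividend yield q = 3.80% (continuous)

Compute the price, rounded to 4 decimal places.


d1 = (ln(S/K) + (r - q + 0.5*sigma^2) * T) / (sigma * sqrt(T)) = 0.21850782
d2 = d1 - sigma * sqrt(T) = -0.13149218
exp(-rT) = 0.96657150; exp(-qT) = 0.96271294
C = S_0 * exp(-qT) * N(d1) - K * exp(-rT) * N(d2)
N(d1) = 0.58648327; N(d2) = 0.44769299
C = 26.7800 * 0.96271294 * 0.58648327 - 26.2700 * 0.96657150 * 0.44769299 = 3.7526

Answer: Price = 3.7526


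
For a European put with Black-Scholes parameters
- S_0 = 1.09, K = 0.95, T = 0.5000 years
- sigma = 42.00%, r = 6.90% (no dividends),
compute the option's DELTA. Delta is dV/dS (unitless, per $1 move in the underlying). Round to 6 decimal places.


Answer: Delta = -0.233445

Derivation:
d1 = 0.7275488700; d2 = 0.4305640219
phi(d1) = 0.3061738466; exp(-qT) = 1.0000000000; exp(-rT) = 0.9660883397
N(-d1) = 0.2334448947
Delta = -exp(-qT) * N(-d1) = -1.0000000000 * 0.2334448947 = -0.233445


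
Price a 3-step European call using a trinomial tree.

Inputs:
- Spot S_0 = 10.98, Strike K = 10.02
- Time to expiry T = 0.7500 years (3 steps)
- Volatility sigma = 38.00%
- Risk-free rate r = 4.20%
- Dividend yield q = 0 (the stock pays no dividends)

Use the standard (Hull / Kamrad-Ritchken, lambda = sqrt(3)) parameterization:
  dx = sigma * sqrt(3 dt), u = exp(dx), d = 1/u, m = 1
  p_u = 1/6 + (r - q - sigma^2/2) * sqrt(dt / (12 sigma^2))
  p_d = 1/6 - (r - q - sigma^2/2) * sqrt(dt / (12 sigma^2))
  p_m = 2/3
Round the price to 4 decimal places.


dt = T/N = 0.250000; dx = sigma*sqrt(3*dt) = 0.329090
u = exp(dx) = 1.389702; d = 1/u = 0.719579
p_u = 0.155196, p_m = 0.666667, p_d = 0.178138
Discount per step: exp(-r*dt) = 0.989555
Stock lattice S(k, j) with j the centered position index:
  k=0: S(0,+0) = 10.9800
  k=1: S(1,-1) = 7.9010; S(1,+0) = 10.9800; S(1,+1) = 15.2589
  k=2: S(2,-2) = 5.6854; S(2,-1) = 7.9010; S(2,+0) = 10.9800; S(2,+1) = 15.2589; S(2,+2) = 21.2054
  k=3: S(3,-3) = 4.0911; S(3,-2) = 5.6854; S(3,-1) = 7.9010; S(3,+0) = 10.9800; S(3,+1) = 15.2589; S(3,+2) = 21.2054; S(3,+3) = 29.4692
Terminal payoffs V(N, j) = max(S_T - K, 0):
  V(3,-3) = 0.000000; V(3,-2) = 0.000000; V(3,-1) = 0.000000; V(3,+0) = 0.960000; V(3,+1) = 5.238933; V(3,+2) = 11.185376; V(3,+3) = 19.449163
Backward induction: V(k, j) = exp(-r*dt) * [p_u * V(k+1, j+1) + p_m * V(k+1, j) + p_d * V(k+1, j-1)]
  V(2,-2) = exp(-r*dt) * [p_u*0.000000 + p_m*0.000000 + p_d*0.000000] = 0.000000
  V(2,-1) = exp(-r*dt) * [p_u*0.960000 + p_m*0.000000 + p_d*0.000000] = 0.147432
  V(2,+0) = exp(-r*dt) * [p_u*5.238933 + p_m*0.960000 + p_d*0.000000] = 1.437882
  V(2,+1) = exp(-r*dt) * [p_u*11.185376 + p_m*5.238933 + p_d*0.960000] = 5.343157
  V(2,+2) = exp(-r*dt) * [p_u*19.449163 + p_m*11.185376 + p_d*5.238933] = 11.289430
  V(1,-1) = exp(-r*dt) * [p_u*1.437882 + p_m*0.147432 + p_d*0.000000] = 0.318083
  V(1,+0) = exp(-r*dt) * [p_u*5.343157 + p_m*1.437882 + p_d*0.147432] = 1.795138
  V(1,+1) = exp(-r*dt) * [p_u*11.289430 + p_m*5.343157 + p_d*1.437882] = 5.512134
  V(0,+0) = exp(-r*dt) * [p_u*5.512134 + p_m*1.795138 + p_d*0.318083] = 2.086853

Answer: Price = V(0,0) = 2.0869


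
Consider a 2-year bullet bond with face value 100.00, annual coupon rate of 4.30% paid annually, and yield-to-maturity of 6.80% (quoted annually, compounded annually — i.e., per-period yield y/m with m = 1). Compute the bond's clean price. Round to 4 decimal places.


Coupon per period c = face * coupon_rate / m = 4.300000
Periods per year m = 1; per-period yield y/m = 0.068000
Number of cashflows N = 2
Cashflows (t years, CF_t, discount factor 1/(1+y/m)^(m*t), PV):
  t = 1.0000: CF_t = 4.300000, DF = 0.936330, PV = 4.026217
  t = 2.0000: CF_t = 104.300000, DF = 0.876713, PV = 91.441176
Price P = sum_t PV_t = 95.467393

Answer: Price = 95.4674


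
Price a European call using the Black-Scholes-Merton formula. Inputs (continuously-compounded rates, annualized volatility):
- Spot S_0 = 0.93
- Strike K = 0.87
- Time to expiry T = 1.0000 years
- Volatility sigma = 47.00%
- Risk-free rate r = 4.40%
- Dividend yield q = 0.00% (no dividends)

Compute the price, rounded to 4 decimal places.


d1 = (ln(S/K) + (r - q + 0.5*sigma^2) * T) / (sigma * sqrt(T)) = 0.47051356
d2 = d1 - sigma * sqrt(T) = 0.00051356
exp(-rT) = 0.95695396; exp(-qT) = 1.00000000
C = S_0 * exp(-qT) * N(d1) - K * exp(-rT) * N(d2)
N(d1) = 0.68100593; N(d2) = 0.50020488
C = 0.9300 * 1.00000000 * 0.68100593 - 0.8700 * 0.95695396 * 0.50020488 = 0.2169

Answer: Price = 0.2169


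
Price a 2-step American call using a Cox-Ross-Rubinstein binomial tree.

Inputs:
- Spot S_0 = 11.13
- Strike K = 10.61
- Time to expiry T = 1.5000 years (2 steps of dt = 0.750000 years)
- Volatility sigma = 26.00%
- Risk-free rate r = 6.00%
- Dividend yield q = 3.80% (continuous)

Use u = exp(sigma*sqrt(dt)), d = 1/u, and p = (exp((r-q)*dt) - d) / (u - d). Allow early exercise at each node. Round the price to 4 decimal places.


Answer: Price = V(0,0) = 1.6834

Derivation:
dt = T/N = 0.750000
u = exp(sigma*sqrt(dt)) = 1.252531; d = 1/u = 0.798383
p = (exp((r-q)*dt) - d) / (u - d) = 0.480578
Discount per step: exp(-r*dt) = 0.955997
Stock lattice S(k, i) with i counting down-moves:
  k=0: S(0,0) = 11.1300
  k=1: S(1,0) = 13.9407; S(1,1) = 8.8860
  k=2: S(2,0) = 17.4611; S(2,1) = 11.1300; S(2,2) = 7.0944
Terminal payoffs V(N, i) = max(S_T - K, 0):
  V(2,0) = 6.851132; V(2,1) = 0.520000; V(2,2) = 0.000000
Backward induction: V(k, i) = exp(-r*dt) * [p * V(k+1, i) + (1-p) * V(k+1, i+1)]; then take max(V_cont, immediate exercise) for American.
  V(1,0) = exp(-r*dt) * [p*6.851132 + (1-p)*0.520000] = 3.405840; exercise = 3.330674; V(1,0) = max -> 3.405840
  V(1,1) = exp(-r*dt) * [p*0.520000 + (1-p)*0.000000] = 0.238904; exercise = 0.000000; V(1,1) = max -> 0.238904
  V(0,0) = exp(-r*dt) * [p*3.405840 + (1-p)*0.238904] = 1.683382; exercise = 0.520000; V(0,0) = max -> 1.683382


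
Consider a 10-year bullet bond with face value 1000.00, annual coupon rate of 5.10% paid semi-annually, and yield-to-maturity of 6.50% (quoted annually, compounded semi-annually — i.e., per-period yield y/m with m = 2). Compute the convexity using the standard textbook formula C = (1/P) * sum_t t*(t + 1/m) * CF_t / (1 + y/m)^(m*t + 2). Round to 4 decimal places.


Answer: Convexity = 70.5397

Derivation:
Coupon per period c = face * coupon_rate / m = 25.500000
Periods per year m = 2; per-period yield y/m = 0.032500
Number of cashflows N = 20
Cashflows (t years, CF_t, discount factor 1/(1+y/m)^(m*t), PV):
  t = 0.5000: CF_t = 25.500000, DF = 0.968523, PV = 24.697337
  t = 1.0000: CF_t = 25.500000, DF = 0.938037, PV = 23.919939
  t = 1.5000: CF_t = 25.500000, DF = 0.908510, PV = 23.167011
  t = 2.0000: CF_t = 25.500000, DF = 0.879913, PV = 22.437783
  t = 2.5000: CF_t = 25.500000, DF = 0.852216, PV = 21.731509
  t = 3.0000: CF_t = 25.500000, DF = 0.825391, PV = 21.047466
  t = 3.5000: CF_t = 25.500000, DF = 0.799410, PV = 20.384955
  t = 4.0000: CF_t = 25.500000, DF = 0.774247, PV = 19.743298
  t = 4.5000: CF_t = 25.500000, DF = 0.749876, PV = 19.121838
  t = 5.0000: CF_t = 25.500000, DF = 0.726272, PV = 18.519940
  t = 5.5000: CF_t = 25.500000, DF = 0.703411, PV = 17.936988
  t = 6.0000: CF_t = 25.500000, DF = 0.681270, PV = 17.372385
  t = 6.5000: CF_t = 25.500000, DF = 0.659826, PV = 16.825555
  t = 7.0000: CF_t = 25.500000, DF = 0.639056, PV = 16.295937
  t = 7.5000: CF_t = 25.500000, DF = 0.618941, PV = 15.782990
  t = 8.0000: CF_t = 25.500000, DF = 0.599458, PV = 15.286189
  t = 8.5000: CF_t = 25.500000, DF = 0.580589, PV = 14.805025
  t = 9.0000: CF_t = 25.500000, DF = 0.562314, PV = 14.339008
  t = 9.5000: CF_t = 25.500000, DF = 0.544614, PV = 13.887659
  t = 10.0000: CF_t = 1025.500000, DF = 0.527471, PV = 540.921767
Price P = sum_t PV_t = 898.224577
Convexity numerator sum_t t*(t + 1/m) * CF_t / (1+y/m)^(m*t + 2):
  t = 0.5000: term = 11.583505
  t = 1.0000: term = 33.656674
  t = 1.5000: term = 65.194526
  t = 2.0000: term = 105.237330
  t = 2.5000: term = 152.887163
  t = 3.0000: term = 207.304628
  t = 3.5000: term = 267.705734
  t = 4.0000: term = 333.358921
  t = 4.5000: term = 403.582229
  t = 5.0000: term = 477.740600
  t = 5.5000: term = 555.243312
  t = 6.0000: term = 635.541541
  t = 6.5000: term = 718.126035
  t = 7.0000: term = 802.524904
  t = 7.5000: term = 888.301520
  t = 8.0000: term = 975.052516
  t = 8.5000: term = 1062.405889
  t = 9.0000: term = 1150.019193
  t = 9.5000: term = 1237.577824
  t = 10.0000: term = 53277.475317
Convexity = (1/P) * sum = 63360.519363 / 898.224577 = 70.539730


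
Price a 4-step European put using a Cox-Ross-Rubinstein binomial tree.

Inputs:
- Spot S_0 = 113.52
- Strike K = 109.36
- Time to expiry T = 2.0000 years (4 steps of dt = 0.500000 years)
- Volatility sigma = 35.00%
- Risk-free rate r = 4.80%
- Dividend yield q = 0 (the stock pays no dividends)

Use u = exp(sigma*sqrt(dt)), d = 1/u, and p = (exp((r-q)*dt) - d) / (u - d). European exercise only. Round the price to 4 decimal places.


dt = T/N = 0.500000
u = exp(sigma*sqrt(dt)) = 1.280803; d = 1/u = 0.780760
p = (exp((r-q)*dt) - d) / (u - d) = 0.487018
Discount per step: exp(-r*dt) = 0.976286
Stock lattice S(k, i) with i counting down-moves:
  k=0: S(0,0) = 113.5200
  k=1: S(1,0) = 145.3968; S(1,1) = 88.6319
  k=2: S(2,0) = 186.2247; S(2,1) = 113.5200; S(2,2) = 69.2002
  k=3: S(3,0) = 238.5171; S(3,1) = 145.3968; S(3,2) = 88.6319; S(3,3) = 54.0288
  k=4: S(4,0) = 305.4935; S(4,1) = 186.2247; S(4,2) = 113.5200; S(4,3) = 69.2002; S(4,4) = 42.1835
Terminal payoffs V(N, i) = max(K - S_T, 0):
  V(4,0) = 0.000000; V(4,1) = 0.000000; V(4,2) = 0.000000; V(4,3) = 40.159763; V(4,4) = 67.176484
Backward induction: V(k, i) = exp(-r*dt) * [p * V(k+1, i) + (1-p) * V(k+1, i+1)].
  V(3,0) = exp(-r*dt) * [p*0.000000 + (1-p)*0.000000] = 0.000000
  V(3,1) = exp(-r*dt) * [p*0.000000 + (1-p)*0.000000] = 0.000000
  V(3,2) = exp(-r*dt) * [p*0.000000 + (1-p)*40.159763] = 20.112673
  V(3,3) = exp(-r*dt) * [p*40.159763 + (1-p)*67.176484] = 52.737823
  V(2,0) = exp(-r*dt) * [p*0.000000 + (1-p)*0.000000] = 0.000000
  V(2,1) = exp(-r*dt) * [p*0.000000 + (1-p)*20.112673] = 10.072759
  V(2,2) = exp(-r*dt) * [p*20.112673 + (1-p)*52.737823] = 35.974929
  V(1,0) = exp(-r*dt) * [p*0.000000 + (1-p)*10.072759] = 5.044604
  V(1,1) = exp(-r*dt) * [p*10.072759 + (1-p)*35.974929] = 22.806125
  V(0,0) = exp(-r*dt) * [p*5.044604 + (1-p)*22.806125] = 13.820238

Answer: Price = V(0,0) = 13.8202


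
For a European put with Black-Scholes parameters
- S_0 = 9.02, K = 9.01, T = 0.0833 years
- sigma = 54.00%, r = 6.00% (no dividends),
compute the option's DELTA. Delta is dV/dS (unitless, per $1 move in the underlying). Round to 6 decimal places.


Answer: Delta = -0.453385

Derivation:
d1 = 0.1171126412; d2 = -0.0387407514
phi(d1) = 0.3962158191; exp(-qT) = 1.0000000000; exp(-rT) = 0.9950144692
N(-d1) = 0.4533853962
Delta = -exp(-qT) * N(-d1) = -1.0000000000 * 0.4533853962 = -0.453385


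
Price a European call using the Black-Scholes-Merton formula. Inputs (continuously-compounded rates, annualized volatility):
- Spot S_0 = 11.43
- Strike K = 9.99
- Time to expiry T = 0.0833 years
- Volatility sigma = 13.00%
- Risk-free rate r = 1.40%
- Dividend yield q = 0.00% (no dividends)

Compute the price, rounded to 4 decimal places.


d1 = (ln(S/K) + (r - q + 0.5*sigma^2) * T) / (sigma * sqrt(T)) = 3.63875319
d2 = d1 - sigma * sqrt(T) = 3.60123293
exp(-rT) = 0.99883448; exp(-qT) = 1.00000000
C = S_0 * exp(-qT) * N(d1) - K * exp(-rT) * N(d2)
N(d1) = 0.99986302; N(d2) = 0.99984164
C = 11.4300 * 1.00000000 * 0.99986302 - 9.9900 * 0.99883448 * 0.99984164 = 1.4517

Answer: Price = 1.4517


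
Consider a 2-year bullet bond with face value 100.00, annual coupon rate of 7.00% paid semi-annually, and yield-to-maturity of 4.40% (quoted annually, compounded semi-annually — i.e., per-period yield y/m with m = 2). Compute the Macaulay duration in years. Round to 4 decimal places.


Coupon per period c = face * coupon_rate / m = 3.500000
Periods per year m = 2; per-period yield y/m = 0.022000
Number of cashflows N = 4
Cashflows (t years, CF_t, discount factor 1/(1+y/m)^(m*t), PV):
  t = 0.5000: CF_t = 3.500000, DF = 0.978474, PV = 3.424658
  t = 1.0000: CF_t = 3.500000, DF = 0.957411, PV = 3.350937
  t = 1.5000: CF_t = 3.500000, DF = 0.936801, PV = 3.278803
  t = 2.0000: CF_t = 103.500000, DF = 0.916635, PV = 94.871718
Price P = sum_t PV_t = 104.926116
Macaulay numerator sum_t t * PV_t:
  t * PV_t at t = 0.5000: 1.712329
  t * PV_t at t = 1.0000: 3.350937
  t * PV_t at t = 1.5000: 4.918205
  t * PV_t at t = 2.0000: 189.743437
Macaulay duration D = (sum_t t * PV_t) / P = 199.724907 / 104.926116 = 1.903481

Answer: Macaulay duration = 1.9035 years


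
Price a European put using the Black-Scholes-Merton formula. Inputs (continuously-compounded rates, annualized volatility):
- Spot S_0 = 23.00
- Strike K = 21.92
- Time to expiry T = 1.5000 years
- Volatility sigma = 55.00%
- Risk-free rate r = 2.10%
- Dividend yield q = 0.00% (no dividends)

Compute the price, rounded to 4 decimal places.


d1 = (ln(S/K) + (r - q + 0.5*sigma^2) * T) / (sigma * sqrt(T)) = 0.45496637
d2 = d1 - sigma * sqrt(T) = -0.21864330
exp(-rT) = 0.96899096; exp(-qT) = 1.00000000
P = K * exp(-rT) * N(-d2) - S_0 * exp(-qT) * N(-d1)
N(-d1) = 0.32456671; N(-d2) = 0.58653604
P = 21.9200 * 0.96899096 * 0.58653604 - 23.0000 * 1.00000000 * 0.32456671 = 4.9932

Answer: Price = 4.9932
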